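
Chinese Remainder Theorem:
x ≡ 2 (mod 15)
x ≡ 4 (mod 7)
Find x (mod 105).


M = 15*7 = 105
M1 = M/15 = 7, M2 = M/7 = 15
M1^(-1) mod 15 = 13, M2^(-1) mod 7 = 1
x = 2*7*13 + 4*15*1 = 242
242 mod 105 = 32
Check: 32 mod 15 = 2 ✓, 32 mod 7 = 4 ✓

x ≡ 32 (mod 105)


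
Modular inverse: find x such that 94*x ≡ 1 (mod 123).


Use the extended Euclidean algorithm on (123, 94); each row r = 123*s + 94*t:
r=123, s=1, t=0
r=94, s=0, t=1
q=1: r=29, s=1, t=-1   [123*(1) + 94*(-1) = 29]
q=3: r=7, s=-3, t=4   [123*(-3) + 94*(4) = 7]
q=4: r=1, s=13, t=-17   [123*(13) + 94*(-17) = 1]
q=7: r=0, s=-94, t=123   [123*(-94) + 94*(123) = 0]
GCD = 1 with t = -17, so 94*(-17) ≡ 1 (mod 123)
Inverse = -17 mod 123 = 106
Check: 94 * 106 = 9964 ≡ 1 (mod 123)

94^(-1) ≡ 106 (mod 123)


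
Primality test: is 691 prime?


Check divisors up to sqrt(691) = 26.2869
No divisors found.
691 is prime.

Yes, 691 is prime


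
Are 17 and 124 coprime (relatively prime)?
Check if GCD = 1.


Euclidean algorithm:
124 = 7 * 17 + 5
17 = 3 * 5 + 2
5 = 2 * 2 + 1
2 = 2 * 1 + 0
GCD(17, 124) = 1

Yes, coprime (GCD = 1)


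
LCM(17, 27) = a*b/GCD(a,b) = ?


GCD(17, 27) = 1
LCM = 17*27/1 = 459/1 = 459

LCM = 459


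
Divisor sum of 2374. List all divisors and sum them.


Divisors of 2374: 1, 2, 1187, 2374
Sum = 1 + 2 + 1187 + 2374 = 3564

σ(2374) = 3564


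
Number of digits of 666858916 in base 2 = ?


666858916 in base 2 = 100111101111110111010110100100
Number of digits = 30

30 digits (base 2)


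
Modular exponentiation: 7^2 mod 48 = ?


7^1 mod 48 = 7
7^2 mod 48 = 1


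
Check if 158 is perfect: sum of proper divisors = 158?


Proper divisors of 158: 1, 2, 79
Sum = 1 + 2 + 79 = 82

No, 158 is not perfect (82 ≠ 158)


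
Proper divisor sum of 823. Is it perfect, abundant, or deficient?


Proper divisors: 1
Sum = 1 = 1
1 < 823 → deficient

s(823) = 1 (deficient)


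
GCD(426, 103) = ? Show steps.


426 = 4 * 103 + 14
103 = 7 * 14 + 5
14 = 2 * 5 + 4
5 = 1 * 4 + 1
4 = 4 * 1 + 0
GCD = 1


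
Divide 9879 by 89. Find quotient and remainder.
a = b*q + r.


9879 = 89 * 111 + 0
Check: 9879 + 0 = 9879

q = 111, r = 0


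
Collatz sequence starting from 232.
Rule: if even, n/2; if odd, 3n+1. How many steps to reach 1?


232 → 116 → 58 → 29 → 88 → 44 → 22 → 11 → 34 → 17 → 52 → 26 → 13 → 40 → 20 → 10 → 5 → 16 → 8 → 4 → 2 → 1
Total steps = 21

21 steps


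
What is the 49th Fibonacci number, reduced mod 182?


F(k) mod 182 for k=1..49:
1, 1, 2, 3, 5, 8, 13, 21, 34, 55, 89, 144, 51, 13, 64, 77, 141, 36, 177, 31, 26, 57, 83, 140, 41, 181, 40, 39, 79, 118, 15, 133, 148, 99, 65, 164, 47, 29, 76, 105, 181, 104, 103, 25, 128, 153, 99, 70, 169
F(49) mod 182 = 169


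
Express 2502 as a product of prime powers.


2502 / 2 = 1251
1251 / 3 = 417
417 / 3 = 139
139 / 139 = 1
2502 = 2 × 3^2 × 139


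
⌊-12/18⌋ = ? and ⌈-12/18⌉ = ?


-12/18 = -0.6667
floor = -1
ceil = 0

floor = -1, ceil = 0


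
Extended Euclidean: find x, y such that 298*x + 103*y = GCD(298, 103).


Tabular extended Euclidean (each row: r = 298*s + 103*t):
r=298, s=1, t=0
r=103, s=0, t=1
q=2: r=92, s=1, t=-2   [298*(1) + 103*(-2) = 92]
q=1: r=11, s=-1, t=3   [298*(-1) + 103*(3) = 11]
q=8: r=4, s=9, t=-26   [298*(9) + 103*(-26) = 4]
q=2: r=3, s=-19, t=55   [298*(-19) + 103*(55) = 3]
q=1: r=1, s=28, t=-81   [298*(28) + 103*(-81) = 1]
q=3: r=0, s=-103, t=298   [298*(-103) + 103*(298) = 0]
GCD = 1; from the row with r=1: x=28, y=-81
Check: 298*(28) + 103*(-81) = 8344 - 8343 = 1

GCD = 1, x = 28, y = -81


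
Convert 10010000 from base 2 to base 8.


10010000 (base 2) = 144 (decimal)
144 (decimal) = 220 (base 8)


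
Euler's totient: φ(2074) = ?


2074 = 2 × 17 × 61
Prime factors: 2, 17, 61
φ(2074) = 2074 × (1-1/2) × (1-1/17) × (1-1/61)
= 2074 × 1/2 × 16/17 × 60/61 = 960

φ(2074) = 960


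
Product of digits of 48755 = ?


4 × 8 × 7 × 5 × 5 = 5600


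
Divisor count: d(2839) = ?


2839 = 17^1 × 167^1
d(2839) = (1+1) × (1+1) = 4

4 divisors


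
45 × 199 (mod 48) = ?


45 × 199 = 8955
8955 mod 48 = 27


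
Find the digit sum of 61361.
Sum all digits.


6 + 1 + 3 + 6 + 1 = 17


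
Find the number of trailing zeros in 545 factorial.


floor(545/5) = 109
floor(545/25) = 21
floor(545/125) = 4
Total = 134

134 trailing zeros


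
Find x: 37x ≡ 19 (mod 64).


GCD(37, 64) = 1, unique solution
a^(-1) mod 64 = 45
x = 45 * 19 mod 64 = 23

x ≡ 23 (mod 64)


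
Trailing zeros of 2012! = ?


floor(2012/5) = 402
floor(2012/25) = 80
floor(2012/125) = 16
floor(2012/625) = 3
Total = 501

501 trailing zeros


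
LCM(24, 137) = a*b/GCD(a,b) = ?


GCD(24, 137) = 1
LCM = 24*137/1 = 3288/1 = 3288

LCM = 3288


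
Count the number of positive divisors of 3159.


3159 = 3^5 × 13^1
d(3159) = (5+1) × (1+1) = 12

12 divisors


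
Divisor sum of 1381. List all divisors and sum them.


Divisors of 1381: 1, 1381
Sum = 1 + 1381 = 1382

σ(1381) = 1382


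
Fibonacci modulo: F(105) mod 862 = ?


F(k) mod 862 for k=1..105:
1, 1, 2, 3, 5, 8, 13, 21, 34, 55, 89, 144, 233, 377, 610, 125, 735, 860, 733, 731, 602, 471, 211, 682, 31, 713, 744, 595, 477, 210, 687, 35, 722, 757, 617, 512, 267, 779, 184, 101, 285, 386, 671, 195, 4, 199, 203, 402, 605, 145, 750, 33, 783, 816, 737, 691, 566, 395, 99, 494, 593, 225, 818, 181, 137, 318, 455, 773, 366, 277, 643, 58, 701, 759, 598, 495, 231, 726, 95, 821, 54, 13, 67, 80, 147, 227, 374, 601, 113, 714, 827, 679, 644, 461, 243, 704, 85, 789, 12, 801, 813, 752, 703, 593, 434
F(105) mod 862 = 434


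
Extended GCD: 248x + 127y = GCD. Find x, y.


Tabular extended Euclidean (each row: r = 248*s + 127*t):
r=248, s=1, t=0
r=127, s=0, t=1
q=1: r=121, s=1, t=-1   [248*(1) + 127*(-1) = 121]
q=1: r=6, s=-1, t=2   [248*(-1) + 127*(2) = 6]
q=20: r=1, s=21, t=-41   [248*(21) + 127*(-41) = 1]
q=6: r=0, s=-127, t=248   [248*(-127) + 127*(248) = 0]
GCD = 1; from the row with r=1: x=21, y=-41
Check: 248*(21) + 127*(-41) = 5208 - 5207 = 1

GCD = 1, x = 21, y = -41


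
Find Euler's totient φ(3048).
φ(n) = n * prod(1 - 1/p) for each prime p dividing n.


3048 = 2^3 × 3 × 127
Prime factors: 2, 3, 127
φ(3048) = 3048 × (1-1/2) × (1-1/3) × (1-1/127)
= 3048 × 1/2 × 2/3 × 126/127 = 1008

φ(3048) = 1008


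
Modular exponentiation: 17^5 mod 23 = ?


17^1 mod 23 = 17
17^2 mod 23 = 13
17^3 mod 23 = 14
17^4 mod 23 = 8
17^5 mod 23 = 21


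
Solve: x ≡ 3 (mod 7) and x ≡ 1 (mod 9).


M = 7*9 = 63
M1 = M/7 = 9, M2 = M/9 = 7
M1^(-1) mod 7 = 4, M2^(-1) mod 9 = 4
x = 3*9*4 + 1*7*4 = 136
136 mod 63 = 10
Check: 10 mod 7 = 3 ✓, 10 mod 9 = 1 ✓

x ≡ 10 (mod 63)


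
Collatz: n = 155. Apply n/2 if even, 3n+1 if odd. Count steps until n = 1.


155 → 466 → 233 → 700 → 350 → 175 → 526 → 263 → 790 → 395 → 1186 → 593 → 1780 → 890 → 445 → 1336 → 668 → 334 → 167 → 502 → 251 → 754 → 377 → 1132 → 566 → 283 → 850 → 425 → 1276 → 638 → 319 → 958 → 479 → 1438 → 719 → 2158 → 1079 → 3238 → 1619 → 4858 → 2429 → 7288 → 3644 → 1822 → 911 → 2734 → 1367 → 4102 → 2051 → 6154 → 3077 → 9232 → 4616 → 2308 → 1154 → 577 → 1732 → 866 → 433 → 1300 → 650 → 325 → 976 → 488 → 244 → 122 → 61 → 184 → 92 → 46 → 23 → 70 → 35 → 106 → 53 → 160 → 80 → 40 → 20 → 10 → 5 → 16 → 8 → 4 → 2 → 1
Total steps = 85

85 steps


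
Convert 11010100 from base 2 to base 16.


11010100 (base 2) = 212 (decimal)
212 (decimal) = D4 (base 16)


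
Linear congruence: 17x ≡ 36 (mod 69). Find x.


GCD(17, 69) = 1, unique solution
a^(-1) mod 69 = 65
x = 65 * 36 mod 69 = 63

x ≡ 63 (mod 69)


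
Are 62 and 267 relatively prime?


Euclidean algorithm:
267 = 4 * 62 + 19
62 = 3 * 19 + 5
19 = 3 * 5 + 4
5 = 1 * 4 + 1
4 = 4 * 1 + 0
GCD(62, 267) = 1

Yes, coprime (GCD = 1)


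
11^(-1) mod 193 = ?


Use the extended Euclidean algorithm on (193, 11); each row r = 193*s + 11*t:
r=193, s=1, t=0
r=11, s=0, t=1
q=17: r=6, s=1, t=-17   [193*(1) + 11*(-17) = 6]
q=1: r=5, s=-1, t=18   [193*(-1) + 11*(18) = 5]
q=1: r=1, s=2, t=-35   [193*(2) + 11*(-35) = 1]
q=5: r=0, s=-11, t=193   [193*(-11) + 11*(193) = 0]
GCD = 1 with t = -35, so 11*(-35) ≡ 1 (mod 193)
Inverse = -35 mod 193 = 158
Check: 11 * 158 = 1738 ≡ 1 (mod 193)

11^(-1) ≡ 158 (mod 193)


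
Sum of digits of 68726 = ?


6 + 8 + 7 + 2 + 6 = 29


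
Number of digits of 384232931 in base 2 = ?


384232931 in base 2 = 10110111001101110110111100011
Number of digits = 29

29 digits (base 2)


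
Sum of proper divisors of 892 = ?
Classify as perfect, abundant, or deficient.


Proper divisors: 1, 2, 4, 223, 446
Sum = 1 + 2 + 4 + 223 + 446 = 676
676 < 892 → deficient

s(892) = 676 (deficient)


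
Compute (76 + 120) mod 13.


76 + 120 = 196
196 mod 13 = 1


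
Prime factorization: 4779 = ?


4779 / 3 = 1593
1593 / 3 = 531
531 / 3 = 177
177 / 3 = 59
59 / 59 = 1
4779 = 3^4 × 59


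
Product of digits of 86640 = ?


8 × 6 × 6 × 4 × 0 = 0


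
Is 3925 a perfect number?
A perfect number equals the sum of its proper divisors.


Proper divisors of 3925: 1, 5, 25, 157, 785
Sum = 1 + 5 + 25 + 157 + 785 = 973

No, 3925 is not perfect (973 ≠ 3925)


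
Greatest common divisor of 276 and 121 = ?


276 = 2 * 121 + 34
121 = 3 * 34 + 19
34 = 1 * 19 + 15
19 = 1 * 15 + 4
15 = 3 * 4 + 3
4 = 1 * 3 + 1
3 = 3 * 1 + 0
GCD = 1


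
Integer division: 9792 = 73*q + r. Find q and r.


9792 = 73 * 134 + 10
Check: 9782 + 10 = 9792

q = 134, r = 10


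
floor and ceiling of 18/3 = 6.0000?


18/3 = 6.0000
floor = 6
ceil = 6

floor = 6, ceil = 6


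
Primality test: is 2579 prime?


Check divisors up to sqrt(2579) = 50.7839
No divisors found.
2579 is prime.

Yes, 2579 is prime


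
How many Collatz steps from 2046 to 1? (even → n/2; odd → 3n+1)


2046 → 1023 → 3070 → 1535 → 4606 → 2303 → 6910 → 3455 → 10366 → 5183 → 15550 → 7775 → 23326 → 11663 → 34990 → 17495 → 52486 → 26243 → 78730 → 39365 → 118096 → 59048 → 29524 → 14762 → 7381 → 22144 → 11072 → 5536 → 2768 → 1384 → 692 → 346 → 173 → 520 → 260 → 130 → 65 → 196 → 98 → 49 → 148 → 74 → 37 → 112 → 56 → 28 → 14 → 7 → 22 → 11 → 34 → 17 → 52 → 26 → 13 → 40 → 20 → 10 → 5 → 16 → 8 → 4 → 2 → 1
Total steps = 63

63 steps


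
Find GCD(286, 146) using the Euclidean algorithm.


286 = 1 * 146 + 140
146 = 1 * 140 + 6
140 = 23 * 6 + 2
6 = 3 * 2 + 0
GCD = 2


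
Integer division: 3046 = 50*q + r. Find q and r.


3046 = 50 * 60 + 46
Check: 3000 + 46 = 3046

q = 60, r = 46


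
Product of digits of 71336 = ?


7 × 1 × 3 × 3 × 6 = 378


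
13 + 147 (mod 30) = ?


13 + 147 = 160
160 mod 30 = 10


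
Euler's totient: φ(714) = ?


714 = 2 × 3 × 7 × 17
Prime factors: 2, 3, 7, 17
φ(714) = 714 × (1-1/2) × (1-1/3) × (1-1/7) × (1-1/17)
= 714 × 1/2 × 2/3 × 6/7 × 16/17 = 192

φ(714) = 192


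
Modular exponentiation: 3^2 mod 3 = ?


3^1 mod 3 = 0
3^2 mod 3 = 0


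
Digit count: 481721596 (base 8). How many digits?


481721596 in base 8 = 3455476374
Number of digits = 10

10 digits (base 8)


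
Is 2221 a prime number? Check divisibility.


Check divisors up to sqrt(2221) = 47.1275
No divisors found.
2221 is prime.

Yes, 2221 is prime


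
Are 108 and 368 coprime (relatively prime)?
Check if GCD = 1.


Euclidean algorithm:
368 = 3 * 108 + 44
108 = 2 * 44 + 20
44 = 2 * 20 + 4
20 = 5 * 4 + 0
GCD(108, 368) = 4

No, not coprime (GCD = 4)


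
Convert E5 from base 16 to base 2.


E5 (base 16) = 229 (decimal)
229 (decimal) = 11100101 (base 2)


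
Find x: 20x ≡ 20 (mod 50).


GCD(20, 50) = 10 divides 20
Divide: 2x ≡ 2 (mod 5)
x ≡ 1 (mod 5)


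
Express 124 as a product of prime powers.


124 / 2 = 62
62 / 2 = 31
31 / 31 = 1
124 = 2^2 × 31


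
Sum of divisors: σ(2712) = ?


Divisors of 2712: 1, 2, 3, 4, 6, 8, 12, 24, 113, 226, 339, 452, 678, 904, 1356, 2712
Sum = 1 + 2 + 3 + 4 + 6 + 8 + 12 + 24 + 113 + 226 + 339 + 452 + 678 + 904 + 1356 + 2712 = 6840

σ(2712) = 6840


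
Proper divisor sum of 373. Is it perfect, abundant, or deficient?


Proper divisors: 1
Sum = 1 = 1
1 < 373 → deficient

s(373) = 1 (deficient)


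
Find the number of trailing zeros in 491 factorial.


floor(491/5) = 98
floor(491/25) = 19
floor(491/125) = 3
Total = 120

120 trailing zeros


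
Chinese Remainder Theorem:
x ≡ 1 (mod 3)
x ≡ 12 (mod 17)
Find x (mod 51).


M = 3*17 = 51
M1 = M/3 = 17, M2 = M/17 = 3
M1^(-1) mod 3 = 2, M2^(-1) mod 17 = 6
x = 1*17*2 + 12*3*6 = 250
250 mod 51 = 46
Check: 46 mod 3 = 1 ✓, 46 mod 17 = 12 ✓

x ≡ 46 (mod 51)


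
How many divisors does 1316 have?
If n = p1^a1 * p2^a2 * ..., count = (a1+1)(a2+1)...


1316 = 2^2 × 7^1 × 47^1
d(1316) = (2+1) × (1+1) × (1+1) = 12

12 divisors


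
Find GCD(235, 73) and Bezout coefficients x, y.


Tabular extended Euclidean (each row: r = 235*s + 73*t):
r=235, s=1, t=0
r=73, s=0, t=1
q=3: r=16, s=1, t=-3   [235*(1) + 73*(-3) = 16]
q=4: r=9, s=-4, t=13   [235*(-4) + 73*(13) = 9]
q=1: r=7, s=5, t=-16   [235*(5) + 73*(-16) = 7]
q=1: r=2, s=-9, t=29   [235*(-9) + 73*(29) = 2]
q=3: r=1, s=32, t=-103   [235*(32) + 73*(-103) = 1]
q=2: r=0, s=-73, t=235   [235*(-73) + 73*(235) = 0]
GCD = 1; from the row with r=1: x=32, y=-103
Check: 235*(32) + 73*(-103) = 7520 - 7519 = 1

GCD = 1, x = 32, y = -103


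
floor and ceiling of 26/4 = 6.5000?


26/4 = 6.5000
floor = 6
ceil = 7

floor = 6, ceil = 7


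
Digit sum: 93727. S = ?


9 + 3 + 7 + 2 + 7 = 28


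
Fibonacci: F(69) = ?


Sequence: 1, 1, 2, 3, 5, 8, 13, 21, 34, 55, 89, 144, 233, 377, 610, 987, 1597, 2584, 4181, 6765, 10946, 17711, 28657, 46368, 75025, 121393, 196418, 317811, 514229, 832040, 1346269, 2178309, 3524578, 5702887, 9227465, 14930352, 24157817, 39088169, 63245986, 102334155, 165580141, 267914296, 433494437, 701408733, 1134903170, 1836311903, 2971215073, 4807526976, 7778742049, 12586269025, 20365011074, 32951280099, 53316291173, 86267571272, 139583862445, 225851433717, 365435296162, 591286729879, 956722026041, 1548008755920, 2504730781961, 4052739537881, 6557470319842, 10610209857723, 17167680177565, 27777890035288, 44945570212853, 72723460248141, 117669030460994
F(69) = 117669030460994


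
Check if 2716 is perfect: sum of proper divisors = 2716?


Proper divisors of 2716: 1, 2, 4, 7, 14, 28, 97, 194, 388, 679, 1358
Sum = 1 + 2 + 4 + 7 + 14 + 28 + 97 + 194 + 388 + 679 + 1358 = 2772

No, 2716 is not perfect (2772 ≠ 2716)


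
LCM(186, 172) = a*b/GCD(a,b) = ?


GCD(186, 172) = 2
LCM = 186*172/2 = 31992/2 = 15996

LCM = 15996


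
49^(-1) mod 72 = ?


Use the extended Euclidean algorithm on (72, 49); each row r = 72*s + 49*t:
r=72, s=1, t=0
r=49, s=0, t=1
q=1: r=23, s=1, t=-1   [72*(1) + 49*(-1) = 23]
q=2: r=3, s=-2, t=3   [72*(-2) + 49*(3) = 3]
q=7: r=2, s=15, t=-22   [72*(15) + 49*(-22) = 2]
q=1: r=1, s=-17, t=25   [72*(-17) + 49*(25) = 1]
q=2: r=0, s=49, t=-72   [72*(49) + 49*(-72) = 0]
GCD = 1 with t = 25, so 49*(25) ≡ 1 (mod 72)
Inverse = 25 mod 72 = 25
Check: 49 * 25 = 1225 ≡ 1 (mod 72)

49^(-1) ≡ 25 (mod 72)


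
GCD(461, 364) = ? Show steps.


461 = 1 * 364 + 97
364 = 3 * 97 + 73
97 = 1 * 73 + 24
73 = 3 * 24 + 1
24 = 24 * 1 + 0
GCD = 1


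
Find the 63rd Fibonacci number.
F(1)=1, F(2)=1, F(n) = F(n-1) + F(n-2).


Sequence: 1, 1, 2, 3, 5, 8, 13, 21, 34, 55, 89, 144, 233, 377, 610, 987, 1597, 2584, 4181, 6765, 10946, 17711, 28657, 46368, 75025, 121393, 196418, 317811, 514229, 832040, 1346269, 2178309, 3524578, 5702887, 9227465, 14930352, 24157817, 39088169, 63245986, 102334155, 165580141, 267914296, 433494437, 701408733, 1134903170, 1836311903, 2971215073, 4807526976, 7778742049, 12586269025, 20365011074, 32951280099, 53316291173, 86267571272, 139583862445, 225851433717, 365435296162, 591286729879, 956722026041, 1548008755920, 2504730781961, 4052739537881, 6557470319842
F(63) = 6557470319842


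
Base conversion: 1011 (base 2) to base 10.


1011 (base 2) = 11 (decimal)
11 (decimal) = 11 (base 10)


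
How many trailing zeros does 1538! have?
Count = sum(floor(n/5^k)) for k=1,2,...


floor(1538/5) = 307
floor(1538/25) = 61
floor(1538/125) = 12
floor(1538/625) = 2
Total = 382

382 trailing zeros


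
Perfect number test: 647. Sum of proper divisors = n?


Proper divisors of 647: 1
Sum = 1 = 1

No, 647 is not perfect (1 ≠ 647)


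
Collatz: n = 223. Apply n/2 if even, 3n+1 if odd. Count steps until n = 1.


223 → 670 → 335 → 1006 → 503 → 1510 → 755 → 2266 → 1133 → 3400 → 1700 → 850 → 425 → 1276 → 638 → 319 → 958 → 479 → 1438 → 719 → 2158 → 1079 → 3238 → 1619 → 4858 → 2429 → 7288 → 3644 → 1822 → 911 → 2734 → 1367 → 4102 → 2051 → 6154 → 3077 → 9232 → 4616 → 2308 → 1154 → 577 → 1732 → 866 → 433 → 1300 → 650 → 325 → 976 → 488 → 244 → 122 → 61 → 184 → 92 → 46 → 23 → 70 → 35 → 106 → 53 → 160 → 80 → 40 → 20 → 10 → 5 → 16 → 8 → 4 → 2 → 1
Total steps = 70

70 steps


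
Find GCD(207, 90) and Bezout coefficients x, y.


Tabular extended Euclidean (each row: r = 207*s + 90*t):
r=207, s=1, t=0
r=90, s=0, t=1
q=2: r=27, s=1, t=-2   [207*(1) + 90*(-2) = 27]
q=3: r=9, s=-3, t=7   [207*(-3) + 90*(7) = 9]
q=3: r=0, s=10, t=-23   [207*(10) + 90*(-23) = 0]
GCD = 9; from the row with r=9: x=-3, y=7
Check: 207*(-3) + 90*(7) = -621 + 630 = 9

GCD = 9, x = -3, y = 7


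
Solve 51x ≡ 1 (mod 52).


GCD(51, 52) = 1, unique solution
a^(-1) mod 52 = 51
x = 51 * 1 mod 52 = 51

x ≡ 51 (mod 52)


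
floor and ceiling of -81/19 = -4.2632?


-81/19 = -4.2632
floor = -5
ceil = -4

floor = -5, ceil = -4


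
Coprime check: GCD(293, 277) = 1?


Euclidean algorithm:
293 = 1 * 277 + 16
277 = 17 * 16 + 5
16 = 3 * 5 + 1
5 = 5 * 1 + 0
GCD(293, 277) = 1

Yes, coprime (GCD = 1)


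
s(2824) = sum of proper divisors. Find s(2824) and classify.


Proper divisors: 1, 2, 4, 8, 353, 706, 1412
Sum = 1 + 2 + 4 + 8 + 353 + 706 + 1412 = 2486
2486 < 2824 → deficient

s(2824) = 2486 (deficient)


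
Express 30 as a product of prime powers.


30 / 2 = 15
15 / 3 = 5
5 / 5 = 1
30 = 2 × 3 × 5


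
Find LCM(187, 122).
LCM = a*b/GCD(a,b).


GCD(187, 122) = 1
LCM = 187*122/1 = 22814/1 = 22814

LCM = 22814


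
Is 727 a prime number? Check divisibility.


Check divisors up to sqrt(727) = 26.9629
No divisors found.
727 is prime.

Yes, 727 is prime


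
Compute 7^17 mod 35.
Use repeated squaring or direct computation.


7^1 mod 35 = 7
7^2 mod 35 = 14
7^3 mod 35 = 28
7^4 mod 35 = 21
7^5 mod 35 = 7
7^6 mod 35 = 14
7^7 mod 35 = 28
7^8 mod 35 = 21
7^9 mod 35 = 7
7^10 mod 35 = 14
7^11 mod 35 = 28
7^12 mod 35 = 21
7^13 mod 35 = 7
7^14 mod 35 = 14
7^15 mod 35 = 28
7^16 mod 35 = 21
7^17 mod 35 = 7


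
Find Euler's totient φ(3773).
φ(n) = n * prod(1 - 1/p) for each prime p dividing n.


3773 = 7^3 × 11
Prime factors: 7, 11
φ(3773) = 3773 × (1-1/7) × (1-1/11)
= 3773 × 6/7 × 10/11 = 2940

φ(3773) = 2940


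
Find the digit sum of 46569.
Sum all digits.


4 + 6 + 5 + 6 + 9 = 30


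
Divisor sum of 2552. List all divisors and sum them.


Divisors of 2552: 1, 2, 4, 8, 11, 22, 29, 44, 58, 88, 116, 232, 319, 638, 1276, 2552
Sum = 1 + 2 + 4 + 8 + 11 + 22 + 29 + 44 + 58 + 88 + 116 + 232 + 319 + 638 + 1276 + 2552 = 5400

σ(2552) = 5400


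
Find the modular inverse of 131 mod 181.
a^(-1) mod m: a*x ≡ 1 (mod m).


Use the extended Euclidean algorithm on (181, 131); each row r = 181*s + 131*t:
r=181, s=1, t=0
r=131, s=0, t=1
q=1: r=50, s=1, t=-1   [181*(1) + 131*(-1) = 50]
q=2: r=31, s=-2, t=3   [181*(-2) + 131*(3) = 31]
q=1: r=19, s=3, t=-4   [181*(3) + 131*(-4) = 19]
q=1: r=12, s=-5, t=7   [181*(-5) + 131*(7) = 12]
q=1: r=7, s=8, t=-11   [181*(8) + 131*(-11) = 7]
q=1: r=5, s=-13, t=18   [181*(-13) + 131*(18) = 5]
q=1: r=2, s=21, t=-29   [181*(21) + 131*(-29) = 2]
q=2: r=1, s=-55, t=76   [181*(-55) + 131*(76) = 1]
q=2: r=0, s=131, t=-181   [181*(131) + 131*(-181) = 0]
GCD = 1 with t = 76, so 131*(76) ≡ 1 (mod 181)
Inverse = 76 mod 181 = 76
Check: 131 * 76 = 9956 ≡ 1 (mod 181)

131^(-1) ≡ 76 (mod 181)


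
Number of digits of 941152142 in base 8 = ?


941152142 in base 8 = 7006153616
Number of digits = 10

10 digits (base 8)


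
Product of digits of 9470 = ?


9 × 4 × 7 × 0 = 0


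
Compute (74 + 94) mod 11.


74 + 94 = 168
168 mod 11 = 3


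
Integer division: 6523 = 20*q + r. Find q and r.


6523 = 20 * 326 + 3
Check: 6520 + 3 = 6523

q = 326, r = 3


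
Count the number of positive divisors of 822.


822 = 2^1 × 3^1 × 137^1
d(822) = (1+1) × (1+1) × (1+1) = 8

8 divisors


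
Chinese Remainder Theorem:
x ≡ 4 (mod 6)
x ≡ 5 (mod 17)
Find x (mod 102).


M = 6*17 = 102
M1 = M/6 = 17, M2 = M/17 = 6
M1^(-1) mod 6 = 5, M2^(-1) mod 17 = 3
x = 4*17*5 + 5*6*3 = 430
430 mod 102 = 22
Check: 22 mod 6 = 4 ✓, 22 mod 17 = 5 ✓

x ≡ 22 (mod 102)


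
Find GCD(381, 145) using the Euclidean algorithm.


381 = 2 * 145 + 91
145 = 1 * 91 + 54
91 = 1 * 54 + 37
54 = 1 * 37 + 17
37 = 2 * 17 + 3
17 = 5 * 3 + 2
3 = 1 * 2 + 1
2 = 2 * 1 + 0
GCD = 1


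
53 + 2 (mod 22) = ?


53 + 2 = 55
55 mod 22 = 11


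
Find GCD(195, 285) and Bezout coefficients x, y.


Tabular extended Euclidean (each row: r = 195*s + 285*t):
r=195, s=1, t=0
r=285, s=0, t=1
q=0: r=195, s=1, t=0   [195*(1) + 285*(0) = 195]
q=1: r=90, s=-1, t=1   [195*(-1) + 285*(1) = 90]
q=2: r=15, s=3, t=-2   [195*(3) + 285*(-2) = 15]
q=6: r=0, s=-19, t=13   [195*(-19) + 285*(13) = 0]
GCD = 15; from the row with r=15: x=3, y=-2
Check: 195*(3) + 285*(-2) = 585 - 570 = 15

GCD = 15, x = 3, y = -2


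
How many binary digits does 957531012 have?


957531012 in base 2 = 111001000100101100001110000100
Number of digits = 30

30 digits (base 2)


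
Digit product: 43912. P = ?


4 × 3 × 9 × 1 × 2 = 216


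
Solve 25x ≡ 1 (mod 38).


GCD(25, 38) = 1, unique solution
a^(-1) mod 38 = 35
x = 35 * 1 mod 38 = 35

x ≡ 35 (mod 38)


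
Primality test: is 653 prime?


Check divisors up to sqrt(653) = 25.5539
No divisors found.
653 is prime.

Yes, 653 is prime


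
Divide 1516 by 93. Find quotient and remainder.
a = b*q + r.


1516 = 93 * 16 + 28
Check: 1488 + 28 = 1516

q = 16, r = 28


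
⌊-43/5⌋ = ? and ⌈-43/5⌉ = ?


-43/5 = -8.6000
floor = -9
ceil = -8

floor = -9, ceil = -8


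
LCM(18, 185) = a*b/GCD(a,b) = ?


GCD(18, 185) = 1
LCM = 18*185/1 = 3330/1 = 3330

LCM = 3330


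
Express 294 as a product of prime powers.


294 / 2 = 147
147 / 3 = 49
49 / 7 = 7
7 / 7 = 1
294 = 2 × 3 × 7^2


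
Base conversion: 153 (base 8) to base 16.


153 (base 8) = 107 (decimal)
107 (decimal) = 6B (base 16)


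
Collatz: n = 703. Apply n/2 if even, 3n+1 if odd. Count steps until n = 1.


703 → 2110 → 1055 → 3166 → 1583 → 4750 → 2375 → 7126 → 3563 → 10690 → 5345 → 16036 → 8018 → 4009 → 12028 → 6014 → 3007 → 9022 → 4511 → 13534 → 6767 → 20302 → 10151 → 30454 → 15227 → 45682 → 22841 → 68524 → 34262 → 17131 → 51394 → 25697 → 77092 → 38546 → 19273 → 57820 → 28910 → 14455 → 43366 → 21683 → 65050 → 32525 → 97576 → 48788 → 24394 → 12197 → 36592 → 18296 → 9148 → 4574 → 2287 → 6862 → 3431 → 10294 → 5147 → 15442 → 7721 → 23164 → 11582 → 5791 → 17374 → 8687 → 26062 → 13031 → 39094 → 19547 → 58642 → 29321 → 87964 → 43982 → 21991 → 65974 → 32987 → 98962 → 49481 → 148444 → 74222 → 37111 → 111334 → 55667 → 167002 → 83501 → 250504 → 125252 → 62626 → 31313 → 93940 → 46970 → 23485 → 70456 → 35228 → 17614 → 8807 → 26422 → 13211 → 39634 → 19817 → 59452 → 29726 → 14863 → 44590 → 22295 → 66886 → 33443 → 100330 → 50165 → 150496 → 75248 → 37624 → 18812 → 9406 → 4703 → 14110 → 7055 → 21166 → 10583 → 31750 → 15875 → 47626 → 23813 → 71440 → 35720 → 17860 → 8930 → 4465 → 13396 → 6698 → 3349 → 10048 → 5024 → 2512 → 1256 → 628 → 314 → 157 → 472 → 236 → 118 → 59 → 178 → 89 → 268 → 134 → 67 → 202 → 101 → 304 → 152 → 76 → 38 → 19 → 58 → 29 → 88 → 44 → 22 → 11 → 34 → 17 → 52 → 26 → 13 → 40 → 20 → 10 → 5 → 16 → 8 → 4 → 2 → 1
Total steps = 170

170 steps


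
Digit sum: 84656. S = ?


8 + 4 + 6 + 5 + 6 = 29


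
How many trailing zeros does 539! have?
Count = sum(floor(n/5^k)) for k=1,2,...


floor(539/5) = 107
floor(539/25) = 21
floor(539/125) = 4
Total = 132

132 trailing zeros


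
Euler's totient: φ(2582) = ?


2582 = 2 × 1291
Prime factors: 2, 1291
φ(2582) = 2582 × (1-1/2) × (1-1/1291)
= 2582 × 1/2 × 1290/1291 = 1290

φ(2582) = 1290


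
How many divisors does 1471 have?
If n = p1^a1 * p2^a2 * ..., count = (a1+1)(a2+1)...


1471 = 1471^1
d(1471) = (1+1) = 2

2 divisors


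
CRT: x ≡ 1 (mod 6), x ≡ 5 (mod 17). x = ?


M = 6*17 = 102
M1 = M/6 = 17, M2 = M/17 = 6
M1^(-1) mod 6 = 5, M2^(-1) mod 17 = 3
x = 1*17*5 + 5*6*3 = 175
175 mod 102 = 73
Check: 73 mod 6 = 1 ✓, 73 mod 17 = 5 ✓

x ≡ 73 (mod 102)


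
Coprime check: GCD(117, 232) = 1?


Euclidean algorithm:
232 = 1 * 117 + 115
117 = 1 * 115 + 2
115 = 57 * 2 + 1
2 = 2 * 1 + 0
GCD(117, 232) = 1

Yes, coprime (GCD = 1)


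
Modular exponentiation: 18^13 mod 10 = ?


18^1 mod 10 = 8
18^2 mod 10 = 4
18^3 mod 10 = 2
18^4 mod 10 = 6
18^5 mod 10 = 8
18^6 mod 10 = 4
18^7 mod 10 = 2
18^8 mod 10 = 6
18^9 mod 10 = 8
18^10 mod 10 = 4
18^11 mod 10 = 2
18^12 mod 10 = 6
18^13 mod 10 = 8


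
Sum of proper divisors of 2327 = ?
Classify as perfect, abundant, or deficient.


Proper divisors: 1, 13, 179
Sum = 1 + 13 + 179 = 193
193 < 2327 → deficient

s(2327) = 193 (deficient)


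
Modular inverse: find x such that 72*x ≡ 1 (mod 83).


Use the extended Euclidean algorithm on (83, 72); each row r = 83*s + 72*t:
r=83, s=1, t=0
r=72, s=0, t=1
q=1: r=11, s=1, t=-1   [83*(1) + 72*(-1) = 11]
q=6: r=6, s=-6, t=7   [83*(-6) + 72*(7) = 6]
q=1: r=5, s=7, t=-8   [83*(7) + 72*(-8) = 5]
q=1: r=1, s=-13, t=15   [83*(-13) + 72*(15) = 1]
q=5: r=0, s=72, t=-83   [83*(72) + 72*(-83) = 0]
GCD = 1 with t = 15, so 72*(15) ≡ 1 (mod 83)
Inverse = 15 mod 83 = 15
Check: 72 * 15 = 1080 ≡ 1 (mod 83)

72^(-1) ≡ 15 (mod 83)


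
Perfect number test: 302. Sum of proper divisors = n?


Proper divisors of 302: 1, 2, 151
Sum = 1 + 2 + 151 = 154

No, 302 is not perfect (154 ≠ 302)


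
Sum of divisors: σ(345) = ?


Divisors of 345: 1, 3, 5, 15, 23, 69, 115, 345
Sum = 1 + 3 + 5 + 15 + 23 + 69 + 115 + 345 = 576

σ(345) = 576


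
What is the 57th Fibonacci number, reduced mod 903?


F(k) mod 903 for k=1..57:
1, 1, 2, 3, 5, 8, 13, 21, 34, 55, 89, 144, 233, 377, 610, 84, 694, 778, 569, 444, 110, 554, 664, 315, 76, 391, 467, 858, 422, 377, 799, 273, 169, 442, 611, 150, 761, 8, 769, 777, 643, 517, 257, 774, 128, 902, 127, 126, 253, 379, 632, 108, 740, 848, 685, 630, 412
F(57) mod 903 = 412


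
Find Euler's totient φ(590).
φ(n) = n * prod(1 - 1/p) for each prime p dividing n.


590 = 2 × 5 × 59
Prime factors: 2, 5, 59
φ(590) = 590 × (1-1/2) × (1-1/5) × (1-1/59)
= 590 × 1/2 × 4/5 × 58/59 = 232

φ(590) = 232


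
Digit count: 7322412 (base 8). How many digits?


7322412 in base 8 = 33735454
Number of digits = 8

8 digits (base 8)


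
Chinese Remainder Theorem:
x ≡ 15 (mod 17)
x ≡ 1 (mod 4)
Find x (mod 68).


M = 17*4 = 68
M1 = M/17 = 4, M2 = M/4 = 17
M1^(-1) mod 17 = 13, M2^(-1) mod 4 = 1
x = 15*4*13 + 1*17*1 = 797
797 mod 68 = 49
Check: 49 mod 17 = 15 ✓, 49 mod 4 = 1 ✓

x ≡ 49 (mod 68)


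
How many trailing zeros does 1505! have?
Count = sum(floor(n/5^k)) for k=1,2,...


floor(1505/5) = 301
floor(1505/25) = 60
floor(1505/125) = 12
floor(1505/625) = 2
Total = 375

375 trailing zeros


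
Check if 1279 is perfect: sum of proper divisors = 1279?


Proper divisors of 1279: 1
Sum = 1 = 1

No, 1279 is not perfect (1 ≠ 1279)


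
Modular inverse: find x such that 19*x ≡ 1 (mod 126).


Use the extended Euclidean algorithm on (126, 19); each row r = 126*s + 19*t:
r=126, s=1, t=0
r=19, s=0, t=1
q=6: r=12, s=1, t=-6   [126*(1) + 19*(-6) = 12]
q=1: r=7, s=-1, t=7   [126*(-1) + 19*(7) = 7]
q=1: r=5, s=2, t=-13   [126*(2) + 19*(-13) = 5]
q=1: r=2, s=-3, t=20   [126*(-3) + 19*(20) = 2]
q=2: r=1, s=8, t=-53   [126*(8) + 19*(-53) = 1]
q=2: r=0, s=-19, t=126   [126*(-19) + 19*(126) = 0]
GCD = 1 with t = -53, so 19*(-53) ≡ 1 (mod 126)
Inverse = -53 mod 126 = 73
Check: 19 * 73 = 1387 ≡ 1 (mod 126)

19^(-1) ≡ 73 (mod 126)


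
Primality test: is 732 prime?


732 / 2 = 366 (exact division)
732 is NOT prime.

No, 732 is not prime


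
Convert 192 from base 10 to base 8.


192 (base 10) = 192 (decimal)
192 (decimal) = 300 (base 8)


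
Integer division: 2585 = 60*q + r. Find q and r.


2585 = 60 * 43 + 5
Check: 2580 + 5 = 2585

q = 43, r = 5


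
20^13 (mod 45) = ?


20^1 mod 45 = 20
20^2 mod 45 = 40
20^3 mod 45 = 35
20^4 mod 45 = 25
20^5 mod 45 = 5
20^6 mod 45 = 10
20^7 mod 45 = 20
20^8 mod 45 = 40
20^9 mod 45 = 35
20^10 mod 45 = 25
20^11 mod 45 = 5
20^12 mod 45 = 10
20^13 mod 45 = 20


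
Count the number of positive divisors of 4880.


4880 = 2^4 × 5^1 × 61^1
d(4880) = (4+1) × (1+1) × (1+1) = 20

20 divisors


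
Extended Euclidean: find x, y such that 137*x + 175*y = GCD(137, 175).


Tabular extended Euclidean (each row: r = 137*s + 175*t):
r=137, s=1, t=0
r=175, s=0, t=1
q=0: r=137, s=1, t=0   [137*(1) + 175*(0) = 137]
q=1: r=38, s=-1, t=1   [137*(-1) + 175*(1) = 38]
q=3: r=23, s=4, t=-3   [137*(4) + 175*(-3) = 23]
q=1: r=15, s=-5, t=4   [137*(-5) + 175*(4) = 15]
q=1: r=8, s=9, t=-7   [137*(9) + 175*(-7) = 8]
q=1: r=7, s=-14, t=11   [137*(-14) + 175*(11) = 7]
q=1: r=1, s=23, t=-18   [137*(23) + 175*(-18) = 1]
q=7: r=0, s=-175, t=137   [137*(-175) + 175*(137) = 0]
GCD = 1; from the row with r=1: x=23, y=-18
Check: 137*(23) + 175*(-18) = 3151 - 3150 = 1

GCD = 1, x = 23, y = -18


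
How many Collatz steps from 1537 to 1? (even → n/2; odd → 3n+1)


1537 → 4612 → 2306 → 1153 → 3460 → 1730 → 865 → 2596 → 1298 → 649 → 1948 → 974 → 487 → 1462 → 731 → 2194 → 1097 → 3292 → 1646 → 823 → 2470 → 1235 → 3706 → 1853 → 5560 → 2780 → 1390 → 695 → 2086 → 1043 → 3130 → 1565 → 4696 → 2348 → 1174 → 587 → 1762 → 881 → 2644 → 1322 → 661 → 1984 → 992 → 496 → 248 → 124 → 62 → 31 → 94 → 47 → 142 → 71 → 214 → 107 → 322 → 161 → 484 → 242 → 121 → 364 → 182 → 91 → 274 → 137 → 412 → 206 → 103 → 310 → 155 → 466 → 233 → 700 → 350 → 175 → 526 → 263 → 790 → 395 → 1186 → 593 → 1780 → 890 → 445 → 1336 → 668 → 334 → 167 → 502 → 251 → 754 → 377 → 1132 → 566 → 283 → 850 → 425 → 1276 → 638 → 319 → 958 → 479 → 1438 → 719 → 2158 → 1079 → 3238 → 1619 → 4858 → 2429 → 7288 → 3644 → 1822 → 911 → 2734 → 1367 → 4102 → 2051 → 6154 → 3077 → 9232 → 4616 → 2308 → 1154 → 577 → 1732 → 866 → 433 → 1300 → 650 → 325 → 976 → 488 → 244 → 122 → 61 → 184 → 92 → 46 → 23 → 70 → 35 → 106 → 53 → 160 → 80 → 40 → 20 → 10 → 5 → 16 → 8 → 4 → 2 → 1
Total steps = 153

153 steps


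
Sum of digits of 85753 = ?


8 + 5 + 7 + 5 + 3 = 28


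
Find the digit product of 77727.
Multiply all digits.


7 × 7 × 7 × 2 × 7 = 4802


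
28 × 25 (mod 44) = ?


28 × 25 = 700
700 mod 44 = 40


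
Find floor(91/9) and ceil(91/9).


91/9 = 10.1111
floor = 10
ceil = 11

floor = 10, ceil = 11


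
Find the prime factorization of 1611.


1611 / 3 = 537
537 / 3 = 179
179 / 179 = 1
1611 = 3^2 × 179


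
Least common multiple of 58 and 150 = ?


GCD(58, 150) = 2
LCM = 58*150/2 = 8700/2 = 4350

LCM = 4350


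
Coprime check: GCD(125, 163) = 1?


Euclidean algorithm:
163 = 1 * 125 + 38
125 = 3 * 38 + 11
38 = 3 * 11 + 5
11 = 2 * 5 + 1
5 = 5 * 1 + 0
GCD(125, 163) = 1

Yes, coprime (GCD = 1)


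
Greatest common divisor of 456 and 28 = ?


456 = 16 * 28 + 8
28 = 3 * 8 + 4
8 = 2 * 4 + 0
GCD = 4


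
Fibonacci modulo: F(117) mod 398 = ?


F(k) mod 398 for k=1..117:
1, 1, 2, 3, 5, 8, 13, 21, 34, 55, 89, 144, 233, 377, 212, 191, 5, 196, 201, 397, 200, 199, 1, 200, 201, 3, 204, 207, 13, 220, 233, 55, 288, 343, 233, 178, 13, 191, 204, 395, 201, 198, 1, 199, 200, 1, 201, 202, 5, 207, 212, 21, 233, 254, 89, 343, 34, 377, 13, 390, 5, 395, 2, 397, 1, 0, 1, 1, 2, 3, 5, 8, 13, 21, 34, 55, 89, 144, 233, 377, 212, 191, 5, 196, 201, 397, 200, 199, 1, 200, 201, 3, 204, 207, 13, 220, 233, 55, 288, 343, 233, 178, 13, 191, 204, 395, 201, 198, 1, 199, 200, 1, 201, 202, 5, 207, 212
F(117) mod 398 = 212


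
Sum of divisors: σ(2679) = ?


Divisors of 2679: 1, 3, 19, 47, 57, 141, 893, 2679
Sum = 1 + 3 + 19 + 47 + 57 + 141 + 893 + 2679 = 3840

σ(2679) = 3840


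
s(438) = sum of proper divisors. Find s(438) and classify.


Proper divisors: 1, 2, 3, 6, 73, 146, 219
Sum = 1 + 2 + 3 + 6 + 73 + 146 + 219 = 450
450 > 438 → abundant

s(438) = 450 (abundant)


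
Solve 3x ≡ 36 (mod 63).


GCD(3, 63) = 3 divides 36
Divide: 1x ≡ 12 (mod 21)
x ≡ 12 (mod 21)


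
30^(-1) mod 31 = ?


Use the extended Euclidean algorithm on (31, 30); each row r = 31*s + 30*t:
r=31, s=1, t=0
r=30, s=0, t=1
q=1: r=1, s=1, t=-1   [31*(1) + 30*(-1) = 1]
q=30: r=0, s=-30, t=31   [31*(-30) + 30*(31) = 0]
GCD = 1 with t = -1, so 30*(-1) ≡ 1 (mod 31)
Inverse = -1 mod 31 = 30
Check: 30 * 30 = 900 ≡ 1 (mod 31)

30^(-1) ≡ 30 (mod 31)


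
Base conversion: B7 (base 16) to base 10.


B7 (base 16) = 183 (decimal)
183 (decimal) = 183 (base 10)


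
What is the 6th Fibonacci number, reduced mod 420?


F(k) mod 420 for k=1..6:
1, 1, 2, 3, 5, 8
F(6) mod 420 = 8


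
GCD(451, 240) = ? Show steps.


451 = 1 * 240 + 211
240 = 1 * 211 + 29
211 = 7 * 29 + 8
29 = 3 * 8 + 5
8 = 1 * 5 + 3
5 = 1 * 3 + 2
3 = 1 * 2 + 1
2 = 2 * 1 + 0
GCD = 1


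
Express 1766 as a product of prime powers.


1766 / 2 = 883
883 / 883 = 1
1766 = 2 × 883


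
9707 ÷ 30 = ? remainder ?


9707 = 30 * 323 + 17
Check: 9690 + 17 = 9707

q = 323, r = 17


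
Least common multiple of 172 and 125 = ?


GCD(172, 125) = 1
LCM = 172*125/1 = 21500/1 = 21500

LCM = 21500


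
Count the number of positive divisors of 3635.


3635 = 5^1 × 727^1
d(3635) = (1+1) × (1+1) = 4

4 divisors


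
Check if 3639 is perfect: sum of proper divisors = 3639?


Proper divisors of 3639: 1, 3, 1213
Sum = 1 + 3 + 1213 = 1217

No, 3639 is not perfect (1217 ≠ 3639)


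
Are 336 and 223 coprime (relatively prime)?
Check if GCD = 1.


Euclidean algorithm:
336 = 1 * 223 + 113
223 = 1 * 113 + 110
113 = 1 * 110 + 3
110 = 36 * 3 + 2
3 = 1 * 2 + 1
2 = 2 * 1 + 0
GCD(336, 223) = 1

Yes, coprime (GCD = 1)


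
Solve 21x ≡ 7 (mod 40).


GCD(21, 40) = 1, unique solution
a^(-1) mod 40 = 21
x = 21 * 7 mod 40 = 27

x ≡ 27 (mod 40)


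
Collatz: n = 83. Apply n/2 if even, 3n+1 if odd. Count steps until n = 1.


83 → 250 → 125 → 376 → 188 → 94 → 47 → 142 → 71 → 214 → 107 → 322 → 161 → 484 → 242 → 121 → 364 → 182 → 91 → 274 → 137 → 412 → 206 → 103 → 310 → 155 → 466 → 233 → 700 → 350 → 175 → 526 → 263 → 790 → 395 → 1186 → 593 → 1780 → 890 → 445 → 1336 → 668 → 334 → 167 → 502 → 251 → 754 → 377 → 1132 → 566 → 283 → 850 → 425 → 1276 → 638 → 319 → 958 → 479 → 1438 → 719 → 2158 → 1079 → 3238 → 1619 → 4858 → 2429 → 7288 → 3644 → 1822 → 911 → 2734 → 1367 → 4102 → 2051 → 6154 → 3077 → 9232 → 4616 → 2308 → 1154 → 577 → 1732 → 866 → 433 → 1300 → 650 → 325 → 976 → 488 → 244 → 122 → 61 → 184 → 92 → 46 → 23 → 70 → 35 → 106 → 53 → 160 → 80 → 40 → 20 → 10 → 5 → 16 → 8 → 4 → 2 → 1
Total steps = 110

110 steps


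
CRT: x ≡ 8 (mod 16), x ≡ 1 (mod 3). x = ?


M = 16*3 = 48
M1 = M/16 = 3, M2 = M/3 = 16
M1^(-1) mod 16 = 11, M2^(-1) mod 3 = 1
x = 8*3*11 + 1*16*1 = 280
280 mod 48 = 40
Check: 40 mod 16 = 8 ✓, 40 mod 3 = 1 ✓

x ≡ 40 (mod 48)


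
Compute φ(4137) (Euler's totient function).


4137 = 3 × 7 × 197
Prime factors: 3, 7, 197
φ(4137) = 4137 × (1-1/3) × (1-1/7) × (1-1/197)
= 4137 × 2/3 × 6/7 × 196/197 = 2352

φ(4137) = 2352


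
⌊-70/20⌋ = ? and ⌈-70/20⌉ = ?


-70/20 = -3.5000
floor = -4
ceil = -3

floor = -4, ceil = -3


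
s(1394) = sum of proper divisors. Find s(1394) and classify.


Proper divisors: 1, 2, 17, 34, 41, 82, 697
Sum = 1 + 2 + 17 + 34 + 41 + 82 + 697 = 874
874 < 1394 → deficient

s(1394) = 874 (deficient)


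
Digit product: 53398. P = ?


5 × 3 × 3 × 9 × 8 = 3240


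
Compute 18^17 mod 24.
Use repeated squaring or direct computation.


18^1 mod 24 = 18
18^2 mod 24 = 12
18^3 mod 24 = 0
18^4 mod 24 = 0
18^5 mod 24 = 0
18^6 mod 24 = 0
18^7 mod 24 = 0
18^8 mod 24 = 0
18^9 mod 24 = 0
18^10 mod 24 = 0
18^11 mod 24 = 0
18^12 mod 24 = 0
18^13 mod 24 = 0
18^14 mod 24 = 0
18^15 mod 24 = 0
18^16 mod 24 = 0
18^17 mod 24 = 0


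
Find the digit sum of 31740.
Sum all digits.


3 + 1 + 7 + 4 + 0 = 15


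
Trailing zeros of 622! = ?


floor(622/5) = 124
floor(622/25) = 24
floor(622/125) = 4
Total = 152

152 trailing zeros


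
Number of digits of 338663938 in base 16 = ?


338663938 in base 16 = 142F9A02
Number of digits = 8

8 digits (base 16)


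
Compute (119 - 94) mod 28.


119 - 94 = 25
25 mod 28 = 25


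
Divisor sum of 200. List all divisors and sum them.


Divisors of 200: 1, 2, 4, 5, 8, 10, 20, 25, 40, 50, 100, 200
Sum = 1 + 2 + 4 + 5 + 8 + 10 + 20 + 25 + 40 + 50 + 100 + 200 = 465

σ(200) = 465


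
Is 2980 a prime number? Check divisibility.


2980 / 2 = 1490 (exact division)
2980 is NOT prime.

No, 2980 is not prime


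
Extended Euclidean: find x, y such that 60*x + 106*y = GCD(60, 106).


Tabular extended Euclidean (each row: r = 60*s + 106*t):
r=60, s=1, t=0
r=106, s=0, t=1
q=0: r=60, s=1, t=0   [60*(1) + 106*(0) = 60]
q=1: r=46, s=-1, t=1   [60*(-1) + 106*(1) = 46]
q=1: r=14, s=2, t=-1   [60*(2) + 106*(-1) = 14]
q=3: r=4, s=-7, t=4   [60*(-7) + 106*(4) = 4]
q=3: r=2, s=23, t=-13   [60*(23) + 106*(-13) = 2]
q=2: r=0, s=-53, t=30   [60*(-53) + 106*(30) = 0]
GCD = 2; from the row with r=2: x=23, y=-13
Check: 60*(23) + 106*(-13) = 1380 - 1378 = 2

GCD = 2, x = 23, y = -13


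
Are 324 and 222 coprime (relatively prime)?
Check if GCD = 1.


Euclidean algorithm:
324 = 1 * 222 + 102
222 = 2 * 102 + 18
102 = 5 * 18 + 12
18 = 1 * 12 + 6
12 = 2 * 6 + 0
GCD(324, 222) = 6

No, not coprime (GCD = 6)


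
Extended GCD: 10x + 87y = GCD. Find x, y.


Tabular extended Euclidean (each row: r = 10*s + 87*t):
r=10, s=1, t=0
r=87, s=0, t=1
q=0: r=10, s=1, t=0   [10*(1) + 87*(0) = 10]
q=8: r=7, s=-8, t=1   [10*(-8) + 87*(1) = 7]
q=1: r=3, s=9, t=-1   [10*(9) + 87*(-1) = 3]
q=2: r=1, s=-26, t=3   [10*(-26) + 87*(3) = 1]
q=3: r=0, s=87, t=-10   [10*(87) + 87*(-10) = 0]
GCD = 1; from the row with r=1: x=-26, y=3
Check: 10*(-26) + 87*(3) = -260 + 261 = 1

GCD = 1, x = -26, y = 3
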